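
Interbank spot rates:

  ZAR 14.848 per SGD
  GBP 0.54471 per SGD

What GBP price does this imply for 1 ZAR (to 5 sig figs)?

1 ZAR ÷ 14.848 = 0.0673491 SGD
0.0673491 SGD × 0.54471 = 0.0366857 GBP

ZAR/GBP = 0.036686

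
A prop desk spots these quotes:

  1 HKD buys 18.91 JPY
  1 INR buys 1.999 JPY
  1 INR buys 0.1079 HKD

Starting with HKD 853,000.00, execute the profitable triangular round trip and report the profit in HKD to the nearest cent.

Profitable loop is HKD → JPY → INR → HKD:
HKD 853,000.00 × 18.91 = JPY 16,130,230
JPY 16,130,230 ÷ 1.999 = INR 8,069,149.57
INR 8,069,149.57 × 0.1079 = HKD 870,661.24
Profit = HKD 870,661.24 − HKD 853,000.00

Profit: HKD 17,661.24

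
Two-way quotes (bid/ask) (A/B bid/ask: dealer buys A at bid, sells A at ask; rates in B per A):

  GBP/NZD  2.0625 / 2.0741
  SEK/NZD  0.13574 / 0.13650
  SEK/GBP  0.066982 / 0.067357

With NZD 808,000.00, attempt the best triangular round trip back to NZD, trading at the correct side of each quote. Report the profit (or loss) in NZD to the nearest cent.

Best loop NZD → SEK → GBP → NZD:
NZD 808,000.00 ÷ 0.13650 (buy SEK at ask) = SEK 5,919,413.92
SEK 5,919,413.92 × 0.066982 (sell SEK at bid) = GBP 396,494.18
GBP 396,494.18 × 2.0625 (sell GBP at bid) = NZD 817,769.25

Net profit: NZD 9,769.25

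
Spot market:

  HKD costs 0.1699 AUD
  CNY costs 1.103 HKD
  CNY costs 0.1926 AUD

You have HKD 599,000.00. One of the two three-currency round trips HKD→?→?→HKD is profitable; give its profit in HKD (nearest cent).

Profit: HKD 16,622.12

Profitable loop is HKD → CNY → AUD → HKD:
HKD 599,000.00 ÷ 1.103 = CNY 543,064.37
CNY 543,064.37 × 0.1926 = AUD 104,594.20
AUD 104,594.20 ÷ 0.1699 = HKD 615,622.12
Profit = HKD 615,622.12 − HKD 599,000.00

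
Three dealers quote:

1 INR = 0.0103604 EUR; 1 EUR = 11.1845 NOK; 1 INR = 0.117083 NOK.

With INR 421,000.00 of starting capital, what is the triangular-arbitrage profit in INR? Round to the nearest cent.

Profit: INR 4,385.66

Profitable loop is INR → NOK → EUR → INR:
INR 421,000.00 × 0.117083 = NOK 49,291.94
NOK 49,291.94 ÷ 11.1845 = EUR 4,407.17
EUR 4,407.17 ÷ 0.0103604 = INR 425,385.66
Profit = INR 425,385.66 − INR 421,000.00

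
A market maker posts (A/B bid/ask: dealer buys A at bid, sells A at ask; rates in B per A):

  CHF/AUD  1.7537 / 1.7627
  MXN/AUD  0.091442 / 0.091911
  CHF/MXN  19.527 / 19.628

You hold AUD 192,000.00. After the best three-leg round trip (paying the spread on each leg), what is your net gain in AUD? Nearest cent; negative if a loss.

Net profit: AUD 2,493.04

Best loop AUD → CHF → MXN → AUD:
AUD 192,000.00 ÷ 1.7627 (buy CHF at ask) = CHF 108,923.81
CHF 108,923.81 × 19.527 (sell CHF at bid) = MXN 2,126,955.24
MXN 2,126,955.24 × 0.091442 (sell MXN at bid) = AUD 194,493.04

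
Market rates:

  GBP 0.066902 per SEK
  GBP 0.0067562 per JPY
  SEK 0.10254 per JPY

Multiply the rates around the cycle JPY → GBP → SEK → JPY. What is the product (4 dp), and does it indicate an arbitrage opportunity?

Around JPY → GBP → SEK → JPY: 1 × 0.0067562 ÷ 0.066902 ÷ 0.10254 = 0.984850
Product < 1; profitable direction is JPY → SEK → GBP → JPY.

0.9848 (arbitrage exists)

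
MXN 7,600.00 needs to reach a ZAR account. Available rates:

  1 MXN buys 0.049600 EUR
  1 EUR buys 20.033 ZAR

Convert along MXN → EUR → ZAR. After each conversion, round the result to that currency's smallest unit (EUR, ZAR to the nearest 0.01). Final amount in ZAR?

MXN 7,600.00 × 0.049600 = EUR 376.96
EUR 376.96 × 20.033 = ZAR 7,551.64

ZAR 7,551.64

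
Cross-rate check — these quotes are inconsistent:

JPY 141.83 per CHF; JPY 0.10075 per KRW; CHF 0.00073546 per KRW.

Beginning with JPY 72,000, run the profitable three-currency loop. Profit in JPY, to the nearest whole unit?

Profitable loop is JPY → KRW → CHF → JPY:
JPY 72,000 ÷ 0.10075 = KRW 714,640
KRW 714,640 × 0.00073546 = CHF 525.59
CHF 525.59 × 141.83 = JPY 74,544
Profit = JPY 74,544 − JPY 72,000

Profit: JPY 2,544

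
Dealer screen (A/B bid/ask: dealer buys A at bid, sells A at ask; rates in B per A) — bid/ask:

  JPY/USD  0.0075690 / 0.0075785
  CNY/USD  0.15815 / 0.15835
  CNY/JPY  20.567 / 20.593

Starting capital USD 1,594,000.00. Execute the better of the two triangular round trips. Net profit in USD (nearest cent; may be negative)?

Best loop USD → JPY → CNY → USD:
USD 1,594,000.00 ÷ 0.0075785 (buy JPY at ask) = JPY 210,331,860
JPY 210,331,860 ÷ 20.593 (buy CNY at ask) = CNY 10,213,755.15
CNY 10,213,755.15 × 0.15815 (sell CNY at bid) = USD 1,615,305.38

Net profit: USD 21,305.38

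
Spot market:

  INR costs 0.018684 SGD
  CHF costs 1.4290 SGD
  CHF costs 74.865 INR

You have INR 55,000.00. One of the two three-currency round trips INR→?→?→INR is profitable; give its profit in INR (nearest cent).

Profitable loop is INR → CHF → SGD → INR:
INR 55,000.00 ÷ 74.865 = CHF 734.66
CHF 734.66 × 1.4290 = SGD 1,049.82
SGD 1,049.82 ÷ 0.018684 = INR 56,188.34
Profit = INR 56,188.34 − INR 55,000.00

Profit: INR 1,188.34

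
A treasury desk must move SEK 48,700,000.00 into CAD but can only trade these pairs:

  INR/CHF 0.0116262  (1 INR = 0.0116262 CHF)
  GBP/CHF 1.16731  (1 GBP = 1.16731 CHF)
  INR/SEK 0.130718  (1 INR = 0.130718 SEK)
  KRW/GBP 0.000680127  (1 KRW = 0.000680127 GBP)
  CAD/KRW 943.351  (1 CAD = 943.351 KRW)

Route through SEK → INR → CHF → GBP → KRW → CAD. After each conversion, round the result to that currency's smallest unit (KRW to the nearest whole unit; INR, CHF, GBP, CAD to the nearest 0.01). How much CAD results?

CAD 5,783,381.22

SEK 48,700,000.00 ÷ 0.130718 = INR 372,557,719.67
INR 372,557,719.67 × 0.0116262 = CHF 4,331,430.56
CHF 4,331,430.56 ÷ 1.16731 = GBP 3,710,608.63
GBP 3,710,608.63 ÷ 0.000680127 = KRW 5,455,758,454
KRW 5,455,758,454 ÷ 943.351 = CAD 5,783,381.22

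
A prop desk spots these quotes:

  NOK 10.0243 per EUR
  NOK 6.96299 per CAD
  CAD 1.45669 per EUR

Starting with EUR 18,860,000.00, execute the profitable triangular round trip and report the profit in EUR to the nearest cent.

Profit: EUR 223,171.06

Profitable loop is EUR → CAD → NOK → EUR:
EUR 18,860,000.00 × 1.45669 = CAD 27,473,173.40
CAD 27,473,173.40 × 6.96299 = NOK 191,295,431.65
NOK 191,295,431.65 ÷ 10.0243 = EUR 19,083,171.06
Profit = EUR 19,083,171.06 − EUR 18,860,000.00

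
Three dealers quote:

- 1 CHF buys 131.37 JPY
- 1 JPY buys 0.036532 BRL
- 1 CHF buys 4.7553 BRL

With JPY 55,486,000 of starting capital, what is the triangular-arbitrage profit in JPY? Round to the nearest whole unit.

Profitable loop is JPY → BRL → CHF → JPY:
JPY 55,486,000 × 0.036532 = BRL 2,027,014.55
BRL 2,027,014.55 ÷ 4.7553 = CHF 426,264.28
CHF 426,264.28 × 131.37 = JPY 55,998,339
Profit = JPY 55,998,339 − JPY 55,486,000

Profit: JPY 512,339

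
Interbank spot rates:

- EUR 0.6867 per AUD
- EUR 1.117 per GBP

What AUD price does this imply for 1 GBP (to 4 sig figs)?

GBP/AUD = 1.627

1 GBP × 1.117 = 1.117 EUR
1.117 EUR ÷ 0.6867 = 1.62662 AUD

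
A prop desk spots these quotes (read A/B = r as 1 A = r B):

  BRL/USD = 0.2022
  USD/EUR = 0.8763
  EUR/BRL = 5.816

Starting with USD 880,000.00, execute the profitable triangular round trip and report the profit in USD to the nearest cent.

Profit: USD 26,861.64

Profitable loop is USD → EUR → BRL → USD:
USD 880,000.00 × 0.8763 = EUR 771,144.00
EUR 771,144.00 × 5.816 = BRL 4,484,973.50
BRL 4,484,973.50 × 0.2022 = USD 906,861.64
Profit = USD 906,861.64 − USD 880,000.00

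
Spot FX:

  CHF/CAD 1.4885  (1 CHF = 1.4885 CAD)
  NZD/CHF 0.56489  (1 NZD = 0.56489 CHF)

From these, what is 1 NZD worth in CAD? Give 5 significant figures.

NZD/CAD = 0.84084

1 NZD × 0.56489 = 0.56489 CHF
0.56489 CHF × 1.4885 = 0.840839 CAD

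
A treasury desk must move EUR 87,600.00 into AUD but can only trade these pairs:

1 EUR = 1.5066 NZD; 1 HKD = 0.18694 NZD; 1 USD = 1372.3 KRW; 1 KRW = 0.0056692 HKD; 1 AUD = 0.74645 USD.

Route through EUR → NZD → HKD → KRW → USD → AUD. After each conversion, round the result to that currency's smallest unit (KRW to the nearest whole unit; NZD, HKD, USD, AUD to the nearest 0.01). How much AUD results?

AUD 121,570.51

EUR 87,600.00 × 1.5066 = NZD 131,978.16
NZD 131,978.16 ÷ 0.18694 = HKD 705,992.08
HKD 705,992.08 ÷ 0.0056692 = KRW 124,531,165
KRW 124,531,165 ÷ 1372.3 = USD 90,746.31
USD 90,746.31 ÷ 0.74645 = AUD 121,570.51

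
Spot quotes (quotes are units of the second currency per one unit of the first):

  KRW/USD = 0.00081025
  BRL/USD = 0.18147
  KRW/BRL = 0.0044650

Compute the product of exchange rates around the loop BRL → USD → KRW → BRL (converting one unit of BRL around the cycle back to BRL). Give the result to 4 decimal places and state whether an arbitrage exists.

Around BRL → USD → KRW → BRL: 1 × 0.18147 ÷ 0.00081025 × 0.0044650 = 1.000017
Product ≈ 1 (deviation 0.002%, within rounding noise).

1.0000 (no arbitrage)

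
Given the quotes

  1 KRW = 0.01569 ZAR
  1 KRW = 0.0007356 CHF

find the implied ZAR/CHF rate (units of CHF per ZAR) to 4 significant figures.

1 ZAR ÷ 0.01569 = 63.7349 KRW
63.7349 KRW × 0.0007356 = 0.0468834 CHF

ZAR/CHF = 0.04688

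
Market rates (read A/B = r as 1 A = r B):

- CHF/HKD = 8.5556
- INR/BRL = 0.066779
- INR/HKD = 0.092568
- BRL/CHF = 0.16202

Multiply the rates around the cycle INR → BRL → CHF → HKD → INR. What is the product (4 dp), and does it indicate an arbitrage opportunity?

Around INR → BRL → CHF → HKD → INR: 1 × 0.066779 × 0.16202 × 8.5556 ÷ 0.092568 = 0.999996
Product ≈ 1 (deviation 0.000%, within rounding noise).

1.0000 (no arbitrage)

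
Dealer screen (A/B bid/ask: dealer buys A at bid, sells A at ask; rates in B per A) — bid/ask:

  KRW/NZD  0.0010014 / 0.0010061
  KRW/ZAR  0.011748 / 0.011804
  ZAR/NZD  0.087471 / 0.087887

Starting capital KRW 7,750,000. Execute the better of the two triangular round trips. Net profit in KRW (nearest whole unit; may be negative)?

Best loop KRW → ZAR → NZD → KRW:
KRW 7,750,000 × 0.011748 (sell KRW at bid) = ZAR 91,047.00
ZAR 91,047.00 × 0.087471 (sell ZAR at bid) = NZD 7,963.97
NZD 7,963.97 ÷ 0.0010061 (buy KRW at ask) = KRW 7,915,686

Net profit: KRW 165,686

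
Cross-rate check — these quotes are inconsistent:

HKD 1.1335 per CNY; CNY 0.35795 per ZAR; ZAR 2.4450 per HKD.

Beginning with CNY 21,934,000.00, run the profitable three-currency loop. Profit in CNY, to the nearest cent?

Profit: CNY 176,322.87

Profitable loop is CNY → ZAR → HKD → CNY:
CNY 21,934,000.00 ÷ 0.35795 = ZAR 61,276,714.62
ZAR 61,276,714.62 ÷ 2.4450 = HKD 25,062,050.97
HKD 25,062,050.97 ÷ 1.1335 = CNY 22,110,322.87
Profit = CNY 22,110,322.87 − CNY 21,934,000.00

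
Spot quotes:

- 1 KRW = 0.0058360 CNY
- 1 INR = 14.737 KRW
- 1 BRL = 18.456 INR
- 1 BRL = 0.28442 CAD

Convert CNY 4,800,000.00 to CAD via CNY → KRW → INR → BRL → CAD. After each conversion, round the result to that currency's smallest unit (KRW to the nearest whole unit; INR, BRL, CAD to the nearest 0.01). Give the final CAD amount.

CNY 4,800,000.00 ÷ 0.0058360 = KRW 822,481,151
KRW 822,481,151 ÷ 14.737 = INR 55,810,622.99
INR 55,810,622.99 ÷ 18.456 = BRL 3,023,982.61
BRL 3,023,982.61 × 0.28442 = CAD 860,081.13

CAD 860,081.13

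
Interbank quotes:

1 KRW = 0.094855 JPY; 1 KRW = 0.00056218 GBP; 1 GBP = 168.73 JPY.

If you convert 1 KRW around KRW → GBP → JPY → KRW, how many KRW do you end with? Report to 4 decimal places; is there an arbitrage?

Around KRW → GBP → JPY → KRW: 1 × 0.00056218 × 168.73 ÷ 0.094855 = 1.000017
Product ≈ 1 (deviation 0.002%, within rounding noise).

1.0000 (no arbitrage)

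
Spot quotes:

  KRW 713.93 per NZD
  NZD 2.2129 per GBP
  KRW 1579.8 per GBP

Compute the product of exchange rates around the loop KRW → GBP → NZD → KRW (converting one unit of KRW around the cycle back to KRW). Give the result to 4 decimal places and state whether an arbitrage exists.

1.0000 (no arbitrage)

Around KRW → GBP → NZD → KRW: 1 ÷ 1579.8 × 2.2129 × 713.93 = 1.000035
Product ≈ 1 (deviation 0.004%, within rounding noise).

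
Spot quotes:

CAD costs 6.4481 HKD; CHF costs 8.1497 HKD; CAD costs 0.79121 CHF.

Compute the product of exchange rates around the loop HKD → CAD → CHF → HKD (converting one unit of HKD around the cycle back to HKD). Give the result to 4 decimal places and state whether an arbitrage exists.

Around HKD → CAD → CHF → HKD: 1 ÷ 6.4481 × 0.79121 × 8.1497 = 1.000004
Product ≈ 1 (deviation 0.000%, within rounding noise).

1.0000 (no arbitrage)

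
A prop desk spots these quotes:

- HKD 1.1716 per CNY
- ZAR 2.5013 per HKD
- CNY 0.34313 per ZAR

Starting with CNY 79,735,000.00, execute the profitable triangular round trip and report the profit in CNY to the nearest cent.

Profitable loop is CNY → HKD → ZAR → CNY:
CNY 79,735,000.00 × 1.1716 = HKD 93,417,526.00
HKD 93,417,526.00 × 2.5013 = ZAR 233,665,257.78
ZAR 233,665,257.78 × 0.34313 = CNY 80,177,559.90
Profit = CNY 80,177,559.90 − CNY 79,735,000.00

Profit: CNY 442,559.90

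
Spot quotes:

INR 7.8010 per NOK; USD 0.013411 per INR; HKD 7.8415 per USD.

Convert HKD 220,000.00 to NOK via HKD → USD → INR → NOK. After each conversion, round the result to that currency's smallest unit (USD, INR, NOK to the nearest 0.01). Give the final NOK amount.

HKD 220,000.00 ÷ 7.8415 = USD 28,055.86
USD 28,055.86 ÷ 0.013411 = INR 2,092,003.58
INR 2,092,003.58 ÷ 7.8010 = NOK 268,171.21

NOK 268,171.21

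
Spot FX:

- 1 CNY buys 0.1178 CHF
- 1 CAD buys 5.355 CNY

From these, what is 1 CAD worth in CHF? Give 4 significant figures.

CAD/CHF = 0.6308

1 CAD × 5.355 = 5.355 CNY
5.355 CNY × 0.1178 = 0.630819 CHF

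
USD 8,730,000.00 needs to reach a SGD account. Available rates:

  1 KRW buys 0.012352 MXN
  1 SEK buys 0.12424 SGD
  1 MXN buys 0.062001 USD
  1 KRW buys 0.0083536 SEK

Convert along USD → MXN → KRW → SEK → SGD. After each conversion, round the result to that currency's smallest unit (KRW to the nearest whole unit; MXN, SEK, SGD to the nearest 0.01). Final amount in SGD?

USD 8,730,000.00 ÷ 0.062001 = MXN 140,804,180.58
MXN 140,804,180.58 ÷ 0.012352 = KRW 11,399,302,184
KRW 11,399,302,184 × 0.0083536 = SEK 95,225,210.72
SEK 95,225,210.72 × 0.12424 = SGD 11,830,780.18

SGD 11,830,780.18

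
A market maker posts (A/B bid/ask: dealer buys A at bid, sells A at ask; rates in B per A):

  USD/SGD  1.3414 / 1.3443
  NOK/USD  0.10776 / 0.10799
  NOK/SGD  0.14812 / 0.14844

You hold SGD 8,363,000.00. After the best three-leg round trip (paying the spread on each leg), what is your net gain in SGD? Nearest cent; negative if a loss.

Net profit: SGD 169,888.30

Best loop SGD → USD → NOK → SGD:
SGD 8,363,000.00 ÷ 1.3443 (buy USD at ask) = USD 6,221,081.60
USD 6,221,081.60 ÷ 0.10799 (buy NOK at ask) = NOK 57,607,941.51
NOK 57,607,941.51 × 0.14812 (sell NOK at bid) = SGD 8,532,888.30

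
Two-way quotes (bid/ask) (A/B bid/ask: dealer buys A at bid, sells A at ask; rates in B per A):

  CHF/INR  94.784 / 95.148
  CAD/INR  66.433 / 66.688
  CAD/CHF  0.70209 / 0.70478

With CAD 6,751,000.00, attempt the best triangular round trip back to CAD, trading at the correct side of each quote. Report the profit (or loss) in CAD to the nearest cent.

Best loop CAD → CHF → INR → CAD:
CAD 6,751,000.00 × 0.70209 (sell CAD at bid) = CHF 4,739,809.59
CHF 4,739,809.59 × 94.784 (sell CHF at bid) = INR 449,258,112.18
INR 449,258,112.18 ÷ 66.688 (buy CAD at ask) = CAD 6,736,715.93

Net result: CAD -14,284.07 (no profitable arbitrage after spreads)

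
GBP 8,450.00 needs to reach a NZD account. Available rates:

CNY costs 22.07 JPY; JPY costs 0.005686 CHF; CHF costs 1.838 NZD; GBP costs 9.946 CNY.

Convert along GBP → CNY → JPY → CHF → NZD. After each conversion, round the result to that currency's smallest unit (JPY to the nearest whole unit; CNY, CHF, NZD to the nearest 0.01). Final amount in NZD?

GBP 8,450.00 × 9.946 = CNY 84,043.70
CNY 84,043.70 × 22.07 = JPY 1,854,844
JPY 1,854,844 × 0.005686 = CHF 10,546.64
CHF 10,546.64 × 1.838 = NZD 19,384.72

NZD 19,384.72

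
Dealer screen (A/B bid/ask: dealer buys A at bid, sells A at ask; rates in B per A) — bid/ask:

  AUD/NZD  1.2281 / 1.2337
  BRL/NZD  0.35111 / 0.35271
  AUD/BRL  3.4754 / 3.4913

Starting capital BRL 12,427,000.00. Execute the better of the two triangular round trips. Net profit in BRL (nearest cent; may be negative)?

Best loop BRL → AUD → NZD → BRL:
BRL 12,427,000.00 ÷ 3.4913 (buy AUD at ask) = AUD 3,559,419.13
AUD 3,559,419.13 × 1.2281 (sell AUD at bid) = NZD 4,371,322.63
NZD 4,371,322.63 ÷ 0.35271 (buy BRL at ask) = BRL 12,393,531.88

Net result: BRL -33,468.12 (no profitable arbitrage after spreads)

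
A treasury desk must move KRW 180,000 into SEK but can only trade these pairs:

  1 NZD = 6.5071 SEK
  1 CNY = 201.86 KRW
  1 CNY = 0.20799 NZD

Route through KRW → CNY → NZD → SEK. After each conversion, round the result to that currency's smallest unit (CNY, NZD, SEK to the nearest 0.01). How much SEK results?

SEK 1,206.87

KRW 180,000 ÷ 201.86 = CNY 891.71
CNY 891.71 × 0.20799 = NZD 185.47
NZD 185.47 × 6.5071 = SEK 1,206.87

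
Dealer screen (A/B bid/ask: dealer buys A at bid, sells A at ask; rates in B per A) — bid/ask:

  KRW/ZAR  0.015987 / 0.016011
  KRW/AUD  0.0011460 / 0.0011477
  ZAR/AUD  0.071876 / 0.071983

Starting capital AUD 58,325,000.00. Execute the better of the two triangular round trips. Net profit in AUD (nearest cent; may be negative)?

Best loop AUD → KRW → ZAR → AUD:
AUD 58,325,000.00 ÷ 0.0011477 (buy KRW at ask) = KRW 50,819,029,363
KRW 50,819,029,363 × 0.015987 (sell KRW at bid) = ZAR 812,443,822.43
ZAR 812,443,822.43 × 0.071876 (sell ZAR at bid) = AUD 58,395,212.18

Net profit: AUD 70,212.18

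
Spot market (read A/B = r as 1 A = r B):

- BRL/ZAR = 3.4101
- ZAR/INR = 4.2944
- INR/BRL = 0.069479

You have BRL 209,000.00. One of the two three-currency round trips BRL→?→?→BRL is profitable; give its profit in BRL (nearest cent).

Profit: BRL 3,651.99

Profitable loop is BRL → ZAR → INR → BRL:
BRL 209,000.00 × 3.4101 = ZAR 712,710.90
ZAR 712,710.90 × 4.2944 = INR 3,060,665.69
INR 3,060,665.69 × 0.069479 = BRL 212,651.99
Profit = BRL 212,651.99 − BRL 209,000.00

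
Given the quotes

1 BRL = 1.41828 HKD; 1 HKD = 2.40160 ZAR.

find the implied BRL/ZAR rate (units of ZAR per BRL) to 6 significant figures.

1 BRL × 1.41828 = 1.41828 HKD
1.41828 HKD × 2.40160 = 3.40614 ZAR

BRL/ZAR = 3.40614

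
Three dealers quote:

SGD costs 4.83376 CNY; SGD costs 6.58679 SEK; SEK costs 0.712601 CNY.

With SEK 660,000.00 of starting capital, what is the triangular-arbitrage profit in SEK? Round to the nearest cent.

Profitable loop is SEK → SGD → CNY → SEK:
SEK 660,000.00 ÷ 6.58679 = SGD 100,200.55
SGD 100,200.55 × 4.83376 = CNY 484,345.42
CNY 484,345.42 ÷ 0.712601 = SEK 679,686.70
Profit = SEK 679,686.70 − SEK 660,000.00

Profit: SEK 19,686.70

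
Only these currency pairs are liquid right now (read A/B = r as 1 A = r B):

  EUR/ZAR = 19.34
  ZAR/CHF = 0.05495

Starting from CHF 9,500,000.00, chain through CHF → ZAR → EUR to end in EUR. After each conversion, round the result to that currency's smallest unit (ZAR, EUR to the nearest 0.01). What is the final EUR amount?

EUR 8,939,216.15

CHF 9,500,000.00 ÷ 0.05495 = ZAR 172,884,440.40
ZAR 172,884,440.40 ÷ 19.34 = EUR 8,939,216.15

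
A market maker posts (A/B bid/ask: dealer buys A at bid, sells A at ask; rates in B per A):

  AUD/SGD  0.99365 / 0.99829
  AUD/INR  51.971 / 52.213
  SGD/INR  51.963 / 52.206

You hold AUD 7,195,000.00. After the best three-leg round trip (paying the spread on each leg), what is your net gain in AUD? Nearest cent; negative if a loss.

Best loop AUD → INR → SGD → AUD:
AUD 7,195,000.00 × 51.971 (sell AUD at bid) = INR 373,931,345.00
INR 373,931,345.00 ÷ 52.206 (buy SGD at ask) = SGD 7,162,612.44
SGD 7,162,612.44 ÷ 0.99829 (buy AUD at ask) = AUD 7,174,881.49

Net result: AUD -20,118.51 (no profitable arbitrage after spreads)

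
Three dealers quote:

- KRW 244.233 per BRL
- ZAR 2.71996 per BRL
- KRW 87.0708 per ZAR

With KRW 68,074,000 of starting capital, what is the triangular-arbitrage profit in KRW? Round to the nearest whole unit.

Profit: KRW 2,128,174

Profitable loop is KRW → ZAR → BRL → KRW:
KRW 68,074,000 ÷ 87.0708 = ZAR 781,823.53
ZAR 781,823.53 ÷ 2.71996 = BRL 287,439.35
BRL 287,439.35 × 244.233 = KRW 70,202,174
Profit = KRW 70,202,174 − KRW 68,074,000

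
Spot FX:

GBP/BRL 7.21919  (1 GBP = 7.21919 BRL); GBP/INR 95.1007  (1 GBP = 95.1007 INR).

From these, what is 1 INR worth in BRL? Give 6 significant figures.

INR/BRL = 0.0759110

1 INR ÷ 95.1007 = 0.0105152 GBP
0.0105152 GBP × 7.21919 = 0.075911 BRL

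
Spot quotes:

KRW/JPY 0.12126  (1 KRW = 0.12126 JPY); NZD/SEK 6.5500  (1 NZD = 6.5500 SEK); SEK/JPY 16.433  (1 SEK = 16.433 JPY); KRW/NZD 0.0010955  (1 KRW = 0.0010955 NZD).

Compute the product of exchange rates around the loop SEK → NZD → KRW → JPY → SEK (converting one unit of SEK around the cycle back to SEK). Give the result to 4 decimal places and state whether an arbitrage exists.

1.0284 (arbitrage exists)

Around SEK → NZD → KRW → JPY → SEK: 1 ÷ 6.5500 ÷ 0.0010955 × 0.12126 ÷ 16.433 = 1.028364
Product > 1; profitable direction is SEK → NZD → KRW → JPY → SEK.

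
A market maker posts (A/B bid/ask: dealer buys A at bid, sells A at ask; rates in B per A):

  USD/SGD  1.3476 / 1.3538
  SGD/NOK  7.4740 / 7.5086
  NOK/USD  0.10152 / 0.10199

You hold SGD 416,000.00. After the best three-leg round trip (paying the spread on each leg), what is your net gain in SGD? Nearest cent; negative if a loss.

Net profit: SGD 9,362.34

Best loop SGD → NOK → USD → SGD:
SGD 416,000.00 × 7.4740 (sell SGD at bid) = NOK 3,109,184.00
NOK 3,109,184.00 × 0.10152 (sell NOK at bid) = USD 315,644.36
USD 315,644.36 × 1.3476 (sell USD at bid) = SGD 425,362.34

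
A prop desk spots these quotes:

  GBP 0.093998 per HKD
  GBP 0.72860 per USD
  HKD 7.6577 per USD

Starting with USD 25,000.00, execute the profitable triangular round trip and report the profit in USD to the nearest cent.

Profitable loop is USD → GBP → HKD → USD:
USD 25,000.00 × 0.72860 = GBP 18,215.00
GBP 18,215.00 ÷ 0.093998 = HKD 193,780.72
HKD 193,780.72 ÷ 7.6577 = USD 25,305.34
Profit = USD 25,305.34 − USD 25,000.00

Profit: USD 305.34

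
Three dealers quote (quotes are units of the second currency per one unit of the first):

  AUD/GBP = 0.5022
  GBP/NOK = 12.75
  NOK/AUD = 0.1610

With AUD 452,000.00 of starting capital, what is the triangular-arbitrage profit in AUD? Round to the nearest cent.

Profitable loop is AUD → GBP → NOK → AUD:
AUD 452,000.00 × 0.5022 = GBP 226,994.40
GBP 226,994.40 × 12.75 = NOK 2,894,178.60
NOK 2,894,178.60 × 0.1610 = AUD 465,962.75
Profit = AUD 465,962.75 − AUD 452,000.00

Profit: AUD 13,962.75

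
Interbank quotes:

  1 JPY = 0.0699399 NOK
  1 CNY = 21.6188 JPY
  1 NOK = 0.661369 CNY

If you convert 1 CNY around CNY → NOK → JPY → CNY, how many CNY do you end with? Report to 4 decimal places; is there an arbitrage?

Around CNY → NOK → JPY → CNY: 1 ÷ 0.661369 ÷ 0.0699399 ÷ 21.6188 = 0.999999
Product ≈ 1 (deviation 0.000%, within rounding noise).

1.0000 (no arbitrage)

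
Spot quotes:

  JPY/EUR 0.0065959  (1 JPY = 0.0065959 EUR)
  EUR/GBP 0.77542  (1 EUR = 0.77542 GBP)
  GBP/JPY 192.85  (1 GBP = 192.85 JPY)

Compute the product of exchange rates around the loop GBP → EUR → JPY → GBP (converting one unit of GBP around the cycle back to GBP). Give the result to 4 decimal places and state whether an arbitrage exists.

1.0138 (arbitrage exists)

Around GBP → EUR → JPY → GBP: 1 ÷ 0.77542 ÷ 0.0065959 ÷ 192.85 = 1.013840
Product > 1; profitable direction is GBP → EUR → JPY → GBP.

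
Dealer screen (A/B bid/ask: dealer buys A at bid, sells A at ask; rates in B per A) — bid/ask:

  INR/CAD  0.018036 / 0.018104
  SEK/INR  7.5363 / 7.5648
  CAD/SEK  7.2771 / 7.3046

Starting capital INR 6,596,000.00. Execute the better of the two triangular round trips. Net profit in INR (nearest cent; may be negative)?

Net result: INR -2,557.60 (no profitable arbitrage after spreads)

Best loop INR → SEK → CAD → INR:
INR 6,596,000.00 ÷ 7.5648 (buy SEK at ask) = SEK 871,933.16
SEK 871,933.16 ÷ 7.3046 (buy CAD at ask) = CAD 119,367.68
CAD 119,367.68 ÷ 0.018104 (buy INR at ask) = INR 6,593,442.40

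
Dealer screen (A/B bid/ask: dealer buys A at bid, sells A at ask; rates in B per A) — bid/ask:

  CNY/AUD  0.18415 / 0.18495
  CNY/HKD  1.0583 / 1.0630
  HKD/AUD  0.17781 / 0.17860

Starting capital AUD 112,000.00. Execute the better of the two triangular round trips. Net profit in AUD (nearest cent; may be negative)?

Net profit: AUD 1,953.76

Best loop AUD → CNY → HKD → AUD:
AUD 112,000.00 ÷ 0.18495 (buy CNY at ask) = CNY 605,569.07
CNY 605,569.07 × 1.0583 (sell CNY at bid) = HKD 640,873.75
HKD 640,873.75 × 0.17781 (sell HKD at bid) = AUD 113,953.76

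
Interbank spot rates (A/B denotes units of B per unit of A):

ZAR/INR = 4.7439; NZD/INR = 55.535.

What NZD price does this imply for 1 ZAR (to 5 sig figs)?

1 ZAR × 4.7439 = 4.7439 INR
4.7439 INR ÷ 55.535 = 0.0854218 NZD

ZAR/NZD = 0.085422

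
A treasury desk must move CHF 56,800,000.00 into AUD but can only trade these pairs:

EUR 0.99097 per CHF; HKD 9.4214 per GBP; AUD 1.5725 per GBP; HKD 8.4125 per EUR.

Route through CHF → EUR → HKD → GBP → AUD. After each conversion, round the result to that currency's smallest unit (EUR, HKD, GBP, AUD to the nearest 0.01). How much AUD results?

CHF 56,800,000.00 × 0.99097 = EUR 56,287,096.00
EUR 56,287,096.00 × 8.4125 = HKD 473,515,195.10
HKD 473,515,195.10 ÷ 9.4214 = GBP 50,259,536.28
GBP 50,259,536.28 × 1.5725 = AUD 79,033,120.80

AUD 79,033,120.80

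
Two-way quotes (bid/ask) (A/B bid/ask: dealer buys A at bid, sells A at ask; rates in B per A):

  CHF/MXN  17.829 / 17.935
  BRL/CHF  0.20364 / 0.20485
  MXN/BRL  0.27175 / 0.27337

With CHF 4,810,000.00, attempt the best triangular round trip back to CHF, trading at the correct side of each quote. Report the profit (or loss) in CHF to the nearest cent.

Net result: CHF -20,867.26 (no profitable arbitrage after spreads)

Best loop CHF → BRL → MXN → CHF:
CHF 4,810,000.00 ÷ 0.20485 (buy BRL at ask) = BRL 23,480,595.56
BRL 23,480,595.56 ÷ 0.27337 (buy MXN at ask) = MXN 85,893,095.65
MXN 85,893,095.65 ÷ 17.935 (buy CHF at ask) = CHF 4,789,132.74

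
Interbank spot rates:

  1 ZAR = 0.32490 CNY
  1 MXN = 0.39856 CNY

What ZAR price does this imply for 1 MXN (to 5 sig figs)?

1 MXN × 0.39856 = 0.39856 CNY
0.39856 CNY ÷ 0.32490 = 1.22672 ZAR

MXN/ZAR = 1.2267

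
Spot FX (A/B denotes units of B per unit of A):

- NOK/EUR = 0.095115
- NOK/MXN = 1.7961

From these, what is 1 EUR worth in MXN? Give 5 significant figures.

1 EUR ÷ 0.095115 = 10.5136 NOK
10.5136 NOK × 1.7961 = 18.8835 MXN

EUR/MXN = 18.883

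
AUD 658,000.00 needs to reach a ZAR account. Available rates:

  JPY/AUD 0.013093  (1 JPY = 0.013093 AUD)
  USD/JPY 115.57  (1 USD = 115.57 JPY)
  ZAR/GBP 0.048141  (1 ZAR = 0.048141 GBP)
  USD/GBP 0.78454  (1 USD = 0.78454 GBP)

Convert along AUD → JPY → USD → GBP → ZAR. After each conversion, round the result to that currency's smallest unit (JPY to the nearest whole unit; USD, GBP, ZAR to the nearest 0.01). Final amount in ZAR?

AUD 658,000.00 ÷ 0.013093 = JPY 50,255,862
JPY 50,255,862 ÷ 115.57 = USD 434,852.14
USD 434,852.14 × 0.78454 = GBP 341,158.90
GBP 341,158.90 ÷ 0.048141 = ZAR 7,086,660.02

ZAR 7,086,660.02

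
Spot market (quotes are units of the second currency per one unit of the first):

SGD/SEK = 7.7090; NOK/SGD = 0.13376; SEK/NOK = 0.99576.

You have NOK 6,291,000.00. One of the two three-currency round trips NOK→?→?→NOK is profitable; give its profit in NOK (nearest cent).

Profit: NOK 168,496.50

Profitable loop is NOK → SGD → SEK → NOK:
NOK 6,291,000.00 × 0.13376 = SGD 841,484.16
SGD 841,484.16 × 7.7090 = SEK 6,487,001.39
SEK 6,487,001.39 × 0.99576 = NOK 6,459,496.50
Profit = NOK 6,459,496.50 − NOK 6,291,000.00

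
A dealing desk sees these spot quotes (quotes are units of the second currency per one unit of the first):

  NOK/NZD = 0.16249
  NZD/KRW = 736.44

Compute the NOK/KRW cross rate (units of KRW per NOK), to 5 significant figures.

NOK/KRW = 119.66

1 NOK × 0.16249 = 0.16249 NZD
0.16249 NZD × 736.44 = 119.664 KRW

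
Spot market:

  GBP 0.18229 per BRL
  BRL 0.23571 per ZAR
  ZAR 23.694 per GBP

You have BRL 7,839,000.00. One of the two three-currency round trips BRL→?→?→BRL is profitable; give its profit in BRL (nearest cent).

Profitable loop is BRL → GBP → ZAR → BRL:
BRL 7,839,000.00 × 0.18229 = GBP 1,428,971.31
GBP 1,428,971.31 × 23.694 = ZAR 33,858,046.22
ZAR 33,858,046.22 × 0.23571 = BRL 7,980,680.07
Profit = BRL 7,980,680.07 − BRL 7,839,000.00

Profit: BRL 141,680.07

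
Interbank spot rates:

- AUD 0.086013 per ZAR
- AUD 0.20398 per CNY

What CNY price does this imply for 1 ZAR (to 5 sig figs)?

1 ZAR × 0.086013 = 0.086013 AUD
0.086013 AUD ÷ 0.20398 = 0.421674 CNY

ZAR/CNY = 0.42167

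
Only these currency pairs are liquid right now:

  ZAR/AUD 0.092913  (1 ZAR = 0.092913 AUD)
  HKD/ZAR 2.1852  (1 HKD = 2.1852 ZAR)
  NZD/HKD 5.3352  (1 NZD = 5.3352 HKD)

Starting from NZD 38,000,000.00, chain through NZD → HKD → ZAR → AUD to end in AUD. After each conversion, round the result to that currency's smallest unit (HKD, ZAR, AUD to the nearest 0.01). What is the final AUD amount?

NZD 38,000,000.00 × 5.3352 = HKD 202,737,600.00
HKD 202,737,600.00 × 2.1852 = ZAR 443,022,203.52
ZAR 443,022,203.52 × 0.092913 = AUD 41,162,522.00

AUD 41,162,522.00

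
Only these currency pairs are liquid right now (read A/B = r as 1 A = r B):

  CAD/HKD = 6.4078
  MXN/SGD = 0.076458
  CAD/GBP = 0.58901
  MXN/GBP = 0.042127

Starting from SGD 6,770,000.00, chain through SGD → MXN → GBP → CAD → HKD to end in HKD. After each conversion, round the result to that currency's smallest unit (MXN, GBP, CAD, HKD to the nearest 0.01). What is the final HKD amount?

HKD 40,580,047.23

SGD 6,770,000.00 ÷ 0.076458 = MXN 88,545,345.16
MXN 88,545,345.16 × 0.042127 = GBP 3,730,149.76
GBP 3,730,149.76 ÷ 0.58901 = CAD 6,332,914.14
CAD 6,332,914.14 × 6.4078 = HKD 40,580,047.23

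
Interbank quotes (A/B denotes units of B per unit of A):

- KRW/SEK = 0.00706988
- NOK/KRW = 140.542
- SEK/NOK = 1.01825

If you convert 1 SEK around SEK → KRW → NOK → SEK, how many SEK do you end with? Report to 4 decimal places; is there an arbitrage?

Around SEK → KRW → NOK → SEK: 1 ÷ 0.00706988 ÷ 140.542 ÷ 1.01825 = 0.988388
Product < 1; profitable direction is SEK → NOK → KRW → SEK.

0.9884 (arbitrage exists)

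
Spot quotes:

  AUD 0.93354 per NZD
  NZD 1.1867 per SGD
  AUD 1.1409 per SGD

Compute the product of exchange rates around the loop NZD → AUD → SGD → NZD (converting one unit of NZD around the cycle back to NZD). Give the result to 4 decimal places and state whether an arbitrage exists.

Around NZD → AUD → SGD → NZD: 1 × 0.93354 ÷ 1.1409 × 1.1867 = 0.971016
Product < 1; profitable direction is NZD → SGD → AUD → NZD.

0.9710 (arbitrage exists)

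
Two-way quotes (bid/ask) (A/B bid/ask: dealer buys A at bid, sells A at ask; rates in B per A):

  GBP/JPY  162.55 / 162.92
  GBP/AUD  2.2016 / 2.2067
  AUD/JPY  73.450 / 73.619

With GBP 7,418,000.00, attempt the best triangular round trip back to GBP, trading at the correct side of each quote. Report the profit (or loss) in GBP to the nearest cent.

Best loop GBP → JPY → AUD → GBP:
GBP 7,418,000.00 × 162.55 (sell GBP at bid) = JPY 1,205,795,900
JPY 1,205,795,900 ÷ 73.619 (buy AUD at ask) = AUD 16,378,868.23
AUD 16,378,868.23 ÷ 2.2067 (buy GBP at ask) = GBP 7,422,335.72

Net profit: GBP 4,335.72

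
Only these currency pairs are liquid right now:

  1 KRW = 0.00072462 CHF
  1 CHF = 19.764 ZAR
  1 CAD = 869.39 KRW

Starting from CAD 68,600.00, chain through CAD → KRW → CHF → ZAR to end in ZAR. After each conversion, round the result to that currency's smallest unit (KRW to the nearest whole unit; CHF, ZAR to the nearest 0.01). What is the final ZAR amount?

CAD 68,600.00 × 869.39 = KRW 59,640,154
KRW 59,640,154 × 0.00072462 = CHF 43,216.45
CHF 43,216.45 × 19.764 = ZAR 854,129.92

ZAR 854,129.92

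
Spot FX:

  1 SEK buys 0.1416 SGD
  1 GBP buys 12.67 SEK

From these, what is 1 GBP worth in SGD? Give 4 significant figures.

1 GBP × 12.67 = 12.67 SEK
12.67 SEK × 0.1416 = 1.79407 SGD

GBP/SGD = 1.794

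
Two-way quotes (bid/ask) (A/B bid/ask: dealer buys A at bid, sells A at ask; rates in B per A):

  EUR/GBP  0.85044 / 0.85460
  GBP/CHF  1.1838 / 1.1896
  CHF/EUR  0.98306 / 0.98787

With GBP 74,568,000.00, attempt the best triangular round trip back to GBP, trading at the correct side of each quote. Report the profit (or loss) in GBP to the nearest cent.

Net result: GBP -319,299.99 (no profitable arbitrage after spreads)

Best loop GBP → EUR → CHF → GBP:
GBP 74,568,000.00 ÷ 0.85460 (buy EUR at ask) = EUR 87,254,856.07
EUR 87,254,856.07 ÷ 0.98787 (buy CHF at ask) = CHF 88,326,253.53
CHF 88,326,253.53 ÷ 1.1896 (buy GBP at ask) = GBP 74,248,700.01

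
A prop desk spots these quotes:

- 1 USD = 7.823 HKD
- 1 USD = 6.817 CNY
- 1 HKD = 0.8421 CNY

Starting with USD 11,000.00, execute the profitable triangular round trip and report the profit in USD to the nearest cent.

Profit: USD 382.80

Profitable loop is USD → CNY → HKD → USD:
USD 11,000.00 × 6.817 = CNY 74,987.00
CNY 74,987.00 ÷ 0.8421 = HKD 89,047.62
HKD 89,047.62 ÷ 7.823 = USD 11,382.80
Profit = USD 11,382.80 − USD 11,000.00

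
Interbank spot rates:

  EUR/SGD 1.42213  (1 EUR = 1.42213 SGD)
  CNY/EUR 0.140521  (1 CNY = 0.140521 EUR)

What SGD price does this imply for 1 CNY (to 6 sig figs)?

CNY/SGD = 0.199839

1 CNY × 0.140521 = 0.140521 EUR
0.140521 EUR × 1.42213 = 0.199839 SGD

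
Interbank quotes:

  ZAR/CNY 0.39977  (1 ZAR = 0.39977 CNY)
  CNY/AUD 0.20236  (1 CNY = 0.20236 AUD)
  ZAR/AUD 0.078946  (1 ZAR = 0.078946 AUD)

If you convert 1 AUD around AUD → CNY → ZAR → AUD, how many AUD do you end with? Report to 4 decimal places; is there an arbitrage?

0.9759 (arbitrage exists)

Around AUD → CNY → ZAR → AUD: 1 ÷ 0.20236 ÷ 0.39977 × 0.078946 = 0.975877
Product < 1; profitable direction is AUD → ZAR → CNY → AUD.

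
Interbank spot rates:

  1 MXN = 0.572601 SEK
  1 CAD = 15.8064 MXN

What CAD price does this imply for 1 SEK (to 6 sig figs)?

SEK/CAD = 0.110488

1 SEK ÷ 0.572601 = 1.74642 MXN
1.74642 MXN ÷ 15.8064 = 0.110488 CAD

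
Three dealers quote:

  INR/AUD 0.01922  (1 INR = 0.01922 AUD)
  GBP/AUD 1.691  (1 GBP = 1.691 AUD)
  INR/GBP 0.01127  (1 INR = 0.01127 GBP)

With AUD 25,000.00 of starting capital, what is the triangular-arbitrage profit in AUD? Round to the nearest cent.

Profit: AUD 213.08

Profitable loop is AUD → GBP → INR → AUD:
AUD 25,000.00 ÷ 1.691 = GBP 14,784.15
GBP 14,784.15 ÷ 0.01127 = INR 1,311,814.68
INR 1,311,814.68 × 0.01922 = AUD 25,213.08
Profit = AUD 25,213.08 − AUD 25,000.00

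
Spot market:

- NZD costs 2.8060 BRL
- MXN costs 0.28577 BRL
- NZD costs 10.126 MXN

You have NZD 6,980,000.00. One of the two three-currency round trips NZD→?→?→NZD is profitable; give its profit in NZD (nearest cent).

Profitable loop is NZD → MXN → BRL → NZD:
NZD 6,980,000.00 × 10.126 = MXN 70,679,480.00
MXN 70,679,480.00 × 0.28577 = BRL 20,198,075.00
BRL 20,198,075.00 ÷ 2.8060 = NZD 7,198,173.56
Profit = NZD 7,198,173.56 − NZD 6,980,000.00

Profit: NZD 218,173.56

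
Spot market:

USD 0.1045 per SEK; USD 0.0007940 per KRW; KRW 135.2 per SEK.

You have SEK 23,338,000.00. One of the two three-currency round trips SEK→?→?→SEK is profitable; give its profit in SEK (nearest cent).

Profitable loop is SEK → KRW → USD → SEK:
SEK 23,338,000.00 × 135.2 = KRW 3,155,297,600
KRW 3,155,297,600 × 0.0007940 = USD 2,505,306.29
USD 2,505,306.29 ÷ 0.1045 = SEK 23,974,222.91
Profit = SEK 23,974,222.91 − SEK 23,338,000.00

Profit: SEK 636,222.91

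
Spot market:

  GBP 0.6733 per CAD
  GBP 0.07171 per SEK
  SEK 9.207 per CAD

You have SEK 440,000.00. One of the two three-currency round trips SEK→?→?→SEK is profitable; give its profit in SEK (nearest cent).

Profitable loop is SEK → CAD → GBP → SEK:
SEK 440,000.00 ÷ 9.207 = CAD 47,789.73
CAD 47,789.73 × 0.6733 = GBP 32,176.82
GBP 32,176.82 ÷ 0.07171 = SEK 448,707.60
Profit = SEK 448,707.60 − SEK 440,000.00

Profit: SEK 8,707.60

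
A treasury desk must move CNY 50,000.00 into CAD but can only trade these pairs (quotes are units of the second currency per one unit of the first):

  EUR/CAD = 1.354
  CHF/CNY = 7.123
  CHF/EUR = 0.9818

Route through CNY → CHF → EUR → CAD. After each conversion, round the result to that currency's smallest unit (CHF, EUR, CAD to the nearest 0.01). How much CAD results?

CAD 9,331.43

CNY 50,000.00 ÷ 7.123 = CHF 7,019.51
CHF 7,019.51 × 0.9818 = EUR 6,891.75
EUR 6,891.75 × 1.354 = CAD 9,331.43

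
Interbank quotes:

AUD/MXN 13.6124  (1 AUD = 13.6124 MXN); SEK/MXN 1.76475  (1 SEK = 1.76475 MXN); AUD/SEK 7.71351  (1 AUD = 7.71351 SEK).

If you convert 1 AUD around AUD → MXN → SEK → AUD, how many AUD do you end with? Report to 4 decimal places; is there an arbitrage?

Around AUD → MXN → SEK → AUD: 1 × 13.6124 ÷ 1.76475 ÷ 7.71351 = 0.999999
Product ≈ 1 (deviation 0.000%, within rounding noise).

1.0000 (no arbitrage)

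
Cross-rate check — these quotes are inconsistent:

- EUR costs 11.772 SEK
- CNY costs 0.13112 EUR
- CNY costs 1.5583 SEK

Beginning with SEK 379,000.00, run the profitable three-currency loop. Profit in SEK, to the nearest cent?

Profit: SEK 3,623.01

Profitable loop is SEK → EUR → CNY → SEK:
SEK 379,000.00 ÷ 11.772 = EUR 32,195.04
EUR 32,195.04 ÷ 0.13112 = CNY 245,538.74
CNY 245,538.74 × 1.5583 = SEK 382,623.01
Profit = SEK 382,623.01 − SEK 379,000.00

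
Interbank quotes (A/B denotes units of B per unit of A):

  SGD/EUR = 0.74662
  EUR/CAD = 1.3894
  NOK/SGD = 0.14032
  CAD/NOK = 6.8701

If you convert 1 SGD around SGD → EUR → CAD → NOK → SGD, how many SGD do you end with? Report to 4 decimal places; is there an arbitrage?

1.0000 (no arbitrage)

Around SGD → EUR → CAD → NOK → SGD: 1 × 0.74662 × 1.3894 × 6.8701 × 0.14032 = 1.000022
Product ≈ 1 (deviation 0.002%, within rounding noise).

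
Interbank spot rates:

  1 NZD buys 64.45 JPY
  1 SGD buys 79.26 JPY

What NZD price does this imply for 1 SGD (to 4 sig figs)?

SGD/NZD = 1.230

1 SGD × 79.26 = 79.26 JPY
79.26 JPY ÷ 64.45 = 1.22979 NZD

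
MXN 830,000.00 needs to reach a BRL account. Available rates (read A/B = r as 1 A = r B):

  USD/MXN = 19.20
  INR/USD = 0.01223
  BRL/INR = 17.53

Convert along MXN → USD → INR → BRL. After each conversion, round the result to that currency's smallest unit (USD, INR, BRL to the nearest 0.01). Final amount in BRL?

BRL 201,636.21

MXN 830,000.00 ÷ 19.20 = USD 43,229.17
USD 43,229.17 ÷ 0.01223 = INR 3,534,682.75
INR 3,534,682.75 ÷ 17.53 = BRL 201,636.21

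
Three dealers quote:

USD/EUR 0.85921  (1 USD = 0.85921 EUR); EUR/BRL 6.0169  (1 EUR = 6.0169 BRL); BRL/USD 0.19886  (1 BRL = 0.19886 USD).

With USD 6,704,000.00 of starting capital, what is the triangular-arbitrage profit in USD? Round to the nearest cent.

Profit: USD 188,131.54

Profitable loop is USD → EUR → BRL → USD:
USD 6,704,000.00 × 0.85921 = EUR 5,760,143.84
EUR 5,760,143.84 × 6.0169 = BRL 34,658,209.47
BRL 34,658,209.47 × 0.19886 = USD 6,892,131.54
Profit = USD 6,892,131.54 − USD 6,704,000.00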